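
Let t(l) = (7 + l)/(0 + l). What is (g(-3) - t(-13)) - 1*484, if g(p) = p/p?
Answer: -6285/13 ≈ -483.46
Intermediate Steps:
g(p) = 1
t(l) = (7 + l)/l
(g(-3) - t(-13)) - 1*484 = (1 - (7 - 13)/(-13)) - 1*484 = (1 - (-1)*(-6)/13) - 484 = (1 - 1*6/13) - 484 = (1 - 6/13) - 484 = 7/13 - 484 = -6285/13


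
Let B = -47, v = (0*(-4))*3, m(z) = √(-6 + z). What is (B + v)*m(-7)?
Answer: -47*I*√13 ≈ -169.46*I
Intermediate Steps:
v = 0 (v = 0*3 = 0)
(B + v)*m(-7) = (-47 + 0)*√(-6 - 7) = -47*I*√13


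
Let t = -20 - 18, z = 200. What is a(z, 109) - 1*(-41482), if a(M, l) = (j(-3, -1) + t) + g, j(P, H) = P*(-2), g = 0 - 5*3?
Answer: 41435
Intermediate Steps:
g = -15 (g = 0 - 15 = -15)
j(P, H) = -2*P
t = -38
a(M, l) = -47 (a(M, l) = (-2*(-3) - 38) - 15 = (6 - 38) - 15 = -32 - 15 = -47)
a(z, 109) - 1*(-41482) = -47 - 1*(-41482) = -47 + 41482 = 41435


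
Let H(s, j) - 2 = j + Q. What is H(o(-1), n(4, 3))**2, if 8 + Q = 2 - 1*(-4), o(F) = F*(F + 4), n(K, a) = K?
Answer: 16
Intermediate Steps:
o(F) = F*(4 + F)
Q = -2 (Q = -8 + (2 - 1*(-4)) = -8 + (2 + 4) = -8 + 6 = -2)
H(s, j) = j (H(s, j) = 2 + (j - 2) = 2 + (-2 + j) = j)
H(o(-1), n(4, 3))**2 = 4**2 = 16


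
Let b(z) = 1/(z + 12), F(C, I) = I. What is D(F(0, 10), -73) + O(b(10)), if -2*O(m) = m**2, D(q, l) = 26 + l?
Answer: -45497/968 ≈ -47.001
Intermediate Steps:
b(z) = 1/(12 + z)
O(m) = -m**2/2
D(F(0, 10), -73) + O(b(10)) = (26 - 73) - 1/(2*(12 + 10)**2) = -47 - (1/22)**2/2 = -47 - 1/2*1/484 = -47 - 1/968 = -45497/968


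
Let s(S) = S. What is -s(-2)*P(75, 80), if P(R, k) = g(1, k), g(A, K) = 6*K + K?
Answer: 1120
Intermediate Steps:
g(A, K) = 7*K
P(R, k) = 7*k
-s(-2)*P(75, 80) = -(-2)*7*80 = -(-2)*560 = -1*(-1120) = 1120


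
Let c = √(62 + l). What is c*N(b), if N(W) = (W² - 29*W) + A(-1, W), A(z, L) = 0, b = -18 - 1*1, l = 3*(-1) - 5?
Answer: 2736*√6 ≈ 6701.8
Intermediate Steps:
l = -8 (l = -3 - 5 = -8)
b = -19 (b = -18 - 1 = -19)
N(W) = W² - 29*W (N(W) = (W² - 29*W) + 0 = W² - 29*W)
c = 3*√6 (c = √(62 - 8) = √54 = 3*√6 ≈ 7.3485)
c*N(b) = (3*√6)*(-19*(-29 - 19)) = (3*√6)*(-19*(-48)) = (3*√6)*912 = 2736*√6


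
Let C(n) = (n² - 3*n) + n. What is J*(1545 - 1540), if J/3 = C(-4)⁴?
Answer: 4976640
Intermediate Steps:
C(n) = n² - 2*n
J = 995328 (J = 3*(-4*(-2 - 4))⁴ = 3*(-4*(-6))⁴ = 3*24⁴ = 3*331776 = 995328)
J*(1545 - 1540) = 995328*(1545 - 1540) = 995328*5 = 4976640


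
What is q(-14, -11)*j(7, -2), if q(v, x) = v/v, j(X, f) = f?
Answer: -2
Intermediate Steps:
q(v, x) = 1
q(-14, -11)*j(7, -2) = 1*(-2) = -2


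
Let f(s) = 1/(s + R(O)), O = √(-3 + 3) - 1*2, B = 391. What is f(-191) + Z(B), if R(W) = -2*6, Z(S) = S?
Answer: 79372/203 ≈ 391.00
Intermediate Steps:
O = -2 (O = √0 - 2 = 0 - 2 = -2)
R(W) = -12
f(s) = 1/(-12 + s) (f(s) = 1/(s - 12) = 1/(-12 + s))
f(-191) + Z(B) = 1/(-12 - 191) + 391 = 1/(-203) + 391 = -1/203 + 391 = 79372/203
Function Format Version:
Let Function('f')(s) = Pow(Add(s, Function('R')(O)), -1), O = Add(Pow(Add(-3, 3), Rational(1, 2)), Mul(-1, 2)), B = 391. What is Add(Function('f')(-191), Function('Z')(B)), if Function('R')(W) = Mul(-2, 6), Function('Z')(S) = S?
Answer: Rational(79372, 203) ≈ 391.00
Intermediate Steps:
O = -2 (O = Add(Pow(0, Rational(1, 2)), -2) = Add(0, -2) = -2)
Function('R')(W) = -12
Function('f')(s) = Pow(Add(-12, s), -1) (Function('f')(s) = Pow(Add(s, -12), -1) = Pow(Add(-12, s), -1))
Add(Function('f')(-191), Function('Z')(B)) = Add(Pow(Add(-12, -191), -1), 391) = Add(Pow(-203, -1), 391) = Add(Rational(-1, 203), 391) = Rational(79372, 203)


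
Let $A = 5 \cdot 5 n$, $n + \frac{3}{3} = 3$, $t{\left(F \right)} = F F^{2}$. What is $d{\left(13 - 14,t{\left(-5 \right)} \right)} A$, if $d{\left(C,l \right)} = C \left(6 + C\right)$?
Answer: $-250$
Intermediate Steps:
$t{\left(F \right)} = F^{3}$
$n = 2$ ($n = -1 + 3 = 2$)
$A = 50$ ($A = 5 \cdot 5 \cdot 2 = 25 \cdot 2 = 50$)
$d{\left(13 - 14,t{\left(-5 \right)} \right)} A = \left(13 - 14\right) \left(6 + \left(13 - 14\right)\right) 50 = - (6 - 1) 50 = \left(-1\right) 5 \cdot 50 = \left(-5\right) 50 = -250$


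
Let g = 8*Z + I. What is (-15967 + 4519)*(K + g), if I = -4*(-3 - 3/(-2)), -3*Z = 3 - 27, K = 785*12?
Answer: -108641520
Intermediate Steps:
K = 9420
Z = 8 (Z = -(3 - 27)/3 = -⅓*(-24) = 8)
I = 6 (I = -4*(-3 - 3*(-½)) = -4*(-3 + 3/2) = -4*(-3/2) = 6)
g = 70 (g = 8*8 + 6 = 64 + 6 = 70)
(-15967 + 4519)*(K + g) = (-15967 + 4519)*(9420 + 70) = -11448*9490 = -108641520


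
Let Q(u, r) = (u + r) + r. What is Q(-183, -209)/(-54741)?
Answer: 601/54741 ≈ 0.010979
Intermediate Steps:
Q(u, r) = u + 2*r (Q(u, r) = (r + u) + r = u + 2*r)
Q(-183, -209)/(-54741) = (-183 + 2*(-209))/(-54741) = (-183 - 418)*(-1/54741) = -601*(-1/54741) = 601/54741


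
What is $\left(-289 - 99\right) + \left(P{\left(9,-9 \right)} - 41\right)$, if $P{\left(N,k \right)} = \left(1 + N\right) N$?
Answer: $-339$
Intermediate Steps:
$P{\left(N,k \right)} = N \left(1 + N\right)$
$\left(-289 - 99\right) + \left(P{\left(9,-9 \right)} - 41\right) = \left(-289 - 99\right) - \left(41 - 9 \left(1 + 9\right)\right) = -388 + \left(9 \cdot 10 - 41\right) = -388 + \left(90 - 41\right) = -388 + 49 = -339$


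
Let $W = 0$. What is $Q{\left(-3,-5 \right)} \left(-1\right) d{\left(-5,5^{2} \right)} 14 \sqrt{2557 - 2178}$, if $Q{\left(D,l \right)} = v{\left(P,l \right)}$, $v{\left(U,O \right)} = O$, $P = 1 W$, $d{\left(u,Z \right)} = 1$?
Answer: $70 \sqrt{379} \approx 1362.8$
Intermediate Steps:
$P = 0$ ($P = 1 \cdot 0 = 0$)
$Q{\left(D,l \right)} = l$
$Q{\left(-3,-5 \right)} \left(-1\right) d{\left(-5,5^{2} \right)} 14 \sqrt{2557 - 2178} = \left(-5\right) \left(-1\right) 1 \cdot 14 \sqrt{2557 - 2178} = 5 \cdot 1 \cdot 14 \sqrt{379} = 5 \cdot 14 \sqrt{379} = 70 \sqrt{379}$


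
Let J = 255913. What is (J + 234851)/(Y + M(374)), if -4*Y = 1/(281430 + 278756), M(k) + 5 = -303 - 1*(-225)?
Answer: -1099676488416/185981753 ≈ -5912.8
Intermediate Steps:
M(k) = -83 (M(k) = -5 + (-303 - 1*(-225)) = -5 + (-303 + 225) = -5 - 78 = -83)
Y = -1/2240744 (Y = -1/(4*(281430 + 278756)) = -¼/560186 = -¼*1/560186 = -1/2240744 ≈ -4.4628e-7)
(J + 234851)/(Y + M(374)) = (255913 + 234851)/(-1/2240744 - 83) = 490764/(-185981753/2240744) = 490764*(-2240744/185981753) = -1099676488416/185981753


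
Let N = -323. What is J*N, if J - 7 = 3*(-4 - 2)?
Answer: 3553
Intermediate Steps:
J = -11 (J = 7 + 3*(-4 - 2) = 7 + 3*(-6) = 7 - 18 = -11)
J*N = -11*(-323) = 3553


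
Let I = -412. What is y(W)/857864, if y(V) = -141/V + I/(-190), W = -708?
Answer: 7583/2747615840 ≈ 2.7598e-6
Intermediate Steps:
y(V) = 206/95 - 141/V (y(V) = -141/V - 412/(-190) = -141/V - 412*(-1/190) = -141/V + 206/95 = 206/95 - 141/V)
y(W)/857864 = (206/95 - 141/(-708))/857864 = (206/95 - 141*(-1/708))*(1/857864) = (206/95 + 47/236)*(1/857864) = (53081/22420)*(1/857864) = 7583/2747615840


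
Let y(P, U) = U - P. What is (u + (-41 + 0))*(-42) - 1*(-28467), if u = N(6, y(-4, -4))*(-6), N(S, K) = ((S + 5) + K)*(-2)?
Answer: 24645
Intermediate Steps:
N(S, K) = -10 - 2*K - 2*S (N(S, K) = ((5 + S) + K)*(-2) = (5 + K + S)*(-2) = -10 - 2*K - 2*S)
u = 132 (u = (-10 - 2*(-4 - 1*(-4)) - 2*6)*(-6) = (-10 - 2*(-4 + 4) - 12)*(-6) = (-10 - 2*0 - 12)*(-6) = (-10 + 0 - 12)*(-6) = -22*(-6) = 132)
(u + (-41 + 0))*(-42) - 1*(-28467) = (132 + (-41 + 0))*(-42) - 1*(-28467) = (132 - 41)*(-42) + 28467 = 91*(-42) + 28467 = -3822 + 28467 = 24645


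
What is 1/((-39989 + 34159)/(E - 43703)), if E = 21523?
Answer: 2218/583 ≈ 3.8045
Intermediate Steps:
1/((-39989 + 34159)/(E - 43703)) = 1/((-39989 + 34159)/(21523 - 43703)) = 1/(-5830/(-22180)) = 1/(-5830*(-1/22180)) = 1/(583/2218) = 2218/583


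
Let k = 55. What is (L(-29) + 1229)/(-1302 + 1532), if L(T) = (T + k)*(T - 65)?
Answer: -243/46 ≈ -5.2826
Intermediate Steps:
L(T) = (-65 + T)*(55 + T) (L(T) = (T + 55)*(T - 65) = (55 + T)*(-65 + T) = (-65 + T)*(55 + T))
(L(-29) + 1229)/(-1302 + 1532) = ((-3575 + (-29)² - 10*(-29)) + 1229)/(-1302 + 1532) = ((-3575 + 841 + 290) + 1229)/230 = (-2444 + 1229)*(1/230) = -1215*1/230 = -243/46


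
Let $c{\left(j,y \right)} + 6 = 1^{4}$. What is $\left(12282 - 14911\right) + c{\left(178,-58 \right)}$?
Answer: $-2634$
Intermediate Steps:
$c{\left(j,y \right)} = -5$ ($c{\left(j,y \right)} = -6 + 1^{4} = -6 + 1 = -5$)
$\left(12282 - 14911\right) + c{\left(178,-58 \right)} = \left(12282 - 14911\right) - 5 = -2629 - 5 = -2634$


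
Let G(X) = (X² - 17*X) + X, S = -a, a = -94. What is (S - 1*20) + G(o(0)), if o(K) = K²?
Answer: 74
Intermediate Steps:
S = 94 (S = -1*(-94) = 94)
G(X) = X² - 16*X
(S - 1*20) + G(o(0)) = (94 - 1*20) + 0²*(-16 + 0²) = (94 - 20) + 0*(-16 + 0) = 74 + 0*(-16) = 74 + 0 = 74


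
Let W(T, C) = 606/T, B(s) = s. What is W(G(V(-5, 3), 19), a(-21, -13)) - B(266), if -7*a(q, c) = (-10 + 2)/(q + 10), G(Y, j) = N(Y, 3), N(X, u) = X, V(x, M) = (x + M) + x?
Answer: -2468/7 ≈ -352.57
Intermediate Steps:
V(x, M) = M + 2*x (V(x, M) = (M + x) + x = M + 2*x)
G(Y, j) = Y
a(q, c) = 8/(7*(10 + q)) (a(q, c) = -(-10 + 2)/(7*(q + 10)) = -(-8)/(7*(10 + q)) = 8/(7*(10 + q)))
W(G(V(-5, 3), 19), a(-21, -13)) - B(266) = 606/(3 + 2*(-5)) - 1*266 = 606/(3 - 10) - 266 = 606/(-7) - 266 = 606*(-⅐) - 266 = -606/7 - 266 = -2468/7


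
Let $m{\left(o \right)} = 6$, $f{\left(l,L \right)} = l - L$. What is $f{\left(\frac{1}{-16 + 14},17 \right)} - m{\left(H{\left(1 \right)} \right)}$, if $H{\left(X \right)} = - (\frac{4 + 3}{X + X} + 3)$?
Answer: $- \frac{47}{2} \approx -23.5$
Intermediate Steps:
$H{\left(X \right)} = -3 - \frac{7}{2 X}$ ($H{\left(X \right)} = - (\frac{7}{2 X} + 3) = - (3 + \frac{7}{2 X}) = -3 - \frac{7}{2 X}$)
$f{\left(\frac{1}{-16 + 14},17 \right)} - m{\left(H{\left(1 \right)} \right)} = \left(\frac{1}{-16 + 14} - 17\right) - 6 = \left(\frac{1}{-2} - 17\right) - 6 = \left(- \frac{1}{2} - 17\right) - 6 = - \frac{35}{2} - 6 = - \frac{47}{2}$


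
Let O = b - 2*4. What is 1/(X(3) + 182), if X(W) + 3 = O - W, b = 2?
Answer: 1/170 ≈ 0.0058824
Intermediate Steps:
O = -6 (O = 2 - 2*4 = 2 - 8 = -6)
X(W) = -9 - W (X(W) = -3 + (-6 - W) = -9 - W)
1/(X(3) + 182) = 1/((-9 - 1*3) + 182) = 1/((-9 - 3) + 182) = 1/(-12 + 182) = 1/170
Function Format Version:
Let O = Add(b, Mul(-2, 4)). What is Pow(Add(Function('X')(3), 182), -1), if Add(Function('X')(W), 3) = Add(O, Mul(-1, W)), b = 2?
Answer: Rational(1, 170) ≈ 0.0058824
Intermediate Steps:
O = -6 (O = Add(2, Mul(-2, 4)) = Add(2, -8) = -6)
Function('X')(W) = Add(-9, Mul(-1, W)) (Function('X')(W) = Add(-3, Add(-6, Mul(-1, W))) = Add(-9, Mul(-1, W)))
Pow(Add(Function('X')(3), 182), -1) = Pow(Add(Add(-9, Mul(-1, 3)), 182), -1) = Pow(Add(Add(-9, -3), 182), -1) = Pow(Add(-12, 182), -1) = Pow(170, -1) = Rational(1, 170)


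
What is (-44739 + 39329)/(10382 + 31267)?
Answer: -5410/41649 ≈ -0.12989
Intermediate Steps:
(-44739 + 39329)/(10382 + 31267) = -5410/41649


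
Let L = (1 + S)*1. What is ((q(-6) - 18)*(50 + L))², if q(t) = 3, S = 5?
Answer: 705600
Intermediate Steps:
L = 6 (L = (1 + 5)*1 = 6*1 = 6)
((q(-6) - 18)*(50 + L))² = ((3 - 18)*(50 + 6))² = (-15*56)² = (-840)² = 705600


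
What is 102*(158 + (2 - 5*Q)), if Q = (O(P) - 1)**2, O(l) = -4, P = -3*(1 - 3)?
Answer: 3570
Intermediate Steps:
P = 6 (P = -3*(-2) = 6)
Q = 25 (Q = (-4 - 1)**2 = (-5)**2 = 25)
102*(158 + (2 - 5*Q)) = 102*(158 + (2 - 5*25)) = 102*(158 + (2 - 125)) = 102*(158 - 123) = 102*35 = 3570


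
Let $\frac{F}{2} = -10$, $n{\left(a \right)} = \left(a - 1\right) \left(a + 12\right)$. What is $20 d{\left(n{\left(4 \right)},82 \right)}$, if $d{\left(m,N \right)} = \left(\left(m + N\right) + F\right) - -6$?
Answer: $2320$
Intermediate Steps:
$n{\left(a \right)} = \left(-1 + a\right) \left(12 + a\right)$
$F = -20$ ($F = 2 \left(-10\right) = -20$)
$d{\left(m,N \right)} = -14 + N + m$ ($d{\left(m,N \right)} = \left(\left(m + N\right) - 20\right) - -6 = \left(\left(N + m\right) - 20\right) + 6 = \left(-20 + N + m\right) + 6 = -14 + N + m$)
$20 d{\left(n{\left(4 \right)},82 \right)} = 20 \left(-14 + 82 + \left(-12 + 4^{2} + 11 \cdot 4\right)\right) = 20 \left(-14 + 82 + \left(-12 + 16 + 44\right)\right) = 20 \left(-14 + 82 + 48\right) = 20 \cdot 116 = 2320$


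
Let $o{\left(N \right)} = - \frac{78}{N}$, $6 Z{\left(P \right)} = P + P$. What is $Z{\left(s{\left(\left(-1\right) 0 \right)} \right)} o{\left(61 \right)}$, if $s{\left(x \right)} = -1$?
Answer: $\frac{26}{61} \approx 0.42623$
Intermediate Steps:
$Z{\left(P \right)} = \frac{P}{3}$ ($Z{\left(P \right)} = \frac{P + P}{6} = \frac{2 P}{6} = \frac{P}{3}$)
$Z{\left(s{\left(\left(-1\right) 0 \right)} \right)} o{\left(61 \right)} = \frac{1}{3} \left(-1\right) \left(- \frac{78}{61}\right) = - \frac{\left(-78\right) \frac{1}{61}}{3} = \left(- \frac{1}{3}\right) \left(- \frac{78}{61}\right) = \frac{26}{61}$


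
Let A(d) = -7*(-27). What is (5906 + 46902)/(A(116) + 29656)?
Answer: 52808/29845 ≈ 1.7694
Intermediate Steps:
A(d) = 189
(5906 + 46902)/(A(116) + 29656) = (5906 + 46902)/(189 + 29656) = 52808/29845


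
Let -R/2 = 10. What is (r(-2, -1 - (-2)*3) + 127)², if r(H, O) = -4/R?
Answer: 404496/25 ≈ 16180.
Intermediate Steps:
R = -20 (R = -2*10 = -20)
r(H, O) = ⅕ (r(H, O) = -4/(-20) = -4*(-1/20) = ⅕)
(r(-2, -1 - (-2)*3) + 127)² = (⅕ + 127)² = (636/5)² = 404496/25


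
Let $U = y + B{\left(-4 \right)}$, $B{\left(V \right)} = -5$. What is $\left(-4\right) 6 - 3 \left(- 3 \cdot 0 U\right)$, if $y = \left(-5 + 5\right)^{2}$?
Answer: $-24$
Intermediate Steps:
$y = 0$ ($y = 0^{2} = 0$)
$U = -5$ ($U = 0 - 5 = -5$)
$\left(-4\right) 6 - 3 \left(- 3 \cdot 0 U\right) = \left(-4\right) 6 - 3 \left(- 3 \cdot 0 \left(-5\right)\right) = -24 - 3 \left(\left(-3\right) 0\right) = -24 - 0 = -24 + 0 = -24$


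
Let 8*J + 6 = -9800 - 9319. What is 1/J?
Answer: -8/19125 ≈ -0.00041830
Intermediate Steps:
J = -19125/8 (J = -¾ + (-9800 - 9319)/8 = -¾ + (⅛)*(-19119) = -¾ - 19119/8 = -19125/8 ≈ -2390.6)
1/J = 1/(-19125/8) = -8/19125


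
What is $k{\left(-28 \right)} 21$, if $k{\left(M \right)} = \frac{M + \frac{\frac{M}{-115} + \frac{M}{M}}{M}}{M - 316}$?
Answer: $\frac{270909}{158240} \approx 1.712$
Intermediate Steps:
$k{\left(M \right)} = \frac{M + \frac{1 - \frac{M}{115}}{M}}{-316 + M}$ ($k{\left(M \right)} = \frac{M + \frac{M \left(- \frac{1}{115}\right) + 1}{M}}{-316 + M} = \frac{M + \frac{- \frac{M}{115} + 1}{M}}{-316 + M} = \frac{M + \frac{1 - \frac{M}{115}}{M}}{-316 + M}$)
$k{\left(-28 \right)} 21 = \frac{1 + \left(-28\right)^{2} - - \frac{28}{115}}{\left(-28\right) \left(-316 - 28\right)} 21 = - \frac{1 + 784 + \frac{28}{115}}{28 \left(-344\right)} 21 = \left(- \frac{1}{28}\right) \left(- \frac{1}{344}\right) \frac{90303}{115} \cdot 21 = \frac{90303}{1107680} \cdot 21 = \frac{270909}{158240}$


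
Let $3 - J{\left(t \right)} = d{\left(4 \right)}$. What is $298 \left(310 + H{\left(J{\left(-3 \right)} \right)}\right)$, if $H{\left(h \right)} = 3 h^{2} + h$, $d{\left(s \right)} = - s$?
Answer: $138272$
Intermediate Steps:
$J{\left(t \right)} = 7$ ($J{\left(t \right)} = 3 - \left(-1\right) 4 = 3 - -4 = 3 + 4 = 7$)
$H{\left(h \right)} = h + 3 h^{2}$
$298 \left(310 + H{\left(J{\left(-3 \right)} \right)}\right) = 298 \left(310 + 7 \left(1 + 3 \cdot 7\right)\right) = 298 \left(310 + 7 \left(1 + 21\right)\right) = 298 \left(310 + 7 \cdot 22\right) = 298 \left(310 + 154\right) = 298 \cdot 464 = 138272$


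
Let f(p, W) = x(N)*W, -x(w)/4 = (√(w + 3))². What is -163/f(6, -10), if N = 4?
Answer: -163/280 ≈ -0.58214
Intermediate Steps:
x(w) = -12 - 4*w (x(w) = -(12 + 4*w) = -4*(3 + w) = -12 - 4*w)
f(p, W) = -28*W (f(p, W) = (-12 - 4*4)*W = (-12 - 16)*W = -28*W)
-163/f(6, -10) = -163/((-28*(-10))) = -163/280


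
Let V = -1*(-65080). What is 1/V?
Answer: 1/65080 ≈ 1.5366e-5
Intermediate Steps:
V = 65080
1/V = 1/65080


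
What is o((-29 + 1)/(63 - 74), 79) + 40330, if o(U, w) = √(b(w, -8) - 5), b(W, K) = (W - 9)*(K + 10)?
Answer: 40330 + 3*√15 ≈ 40342.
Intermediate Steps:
b(W, K) = (-9 + W)*(10 + K)
o(U, w) = √(-23 + 2*w) (o(U, w) = √((-90 - 9*(-8) + 10*w - 8*w) - 5) = √((-90 + 72 + 10*w - 8*w) - 5) = √((-18 + 2*w) - 5) = √(-23 + 2*w))
o((-29 + 1)/(63 - 74), 79) + 40330 = √(-23 + 2*79) + 40330 = √(-23 + 158) + 40330 = √135 + 40330 = 3*√15 + 40330 = 40330 + 3*√15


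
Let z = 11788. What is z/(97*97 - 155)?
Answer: 842/661 ≈ 1.2738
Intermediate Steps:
z/(97*97 - 155) = 11788/(97*97 - 155) = 11788/(9409 - 155) = 11788/9254 = 11788*(1/9254) = 842/661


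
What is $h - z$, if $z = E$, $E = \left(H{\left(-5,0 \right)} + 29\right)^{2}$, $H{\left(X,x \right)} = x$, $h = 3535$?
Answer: $2694$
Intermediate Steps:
$E = 841$ ($E = \left(0 + 29\right)^{2} = 29^{2} = 841$)
$z = 841$
$h - z = 3535 - 841 = 2694$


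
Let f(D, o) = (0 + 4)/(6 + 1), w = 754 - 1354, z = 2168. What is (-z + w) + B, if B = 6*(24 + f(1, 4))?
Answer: -18344/7 ≈ -2620.6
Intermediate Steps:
w = -600
f(D, o) = 4/7
B = 1032/7 (B = 6*(24 + 4/7) = 6*(172/7) = 1032/7 ≈ 147.43)
(-z + w) + B = (-1*2168 - 600) + 1032/7 = (-2168 - 600) + 1032/7 = -2768 + 1032/7 = -18344/7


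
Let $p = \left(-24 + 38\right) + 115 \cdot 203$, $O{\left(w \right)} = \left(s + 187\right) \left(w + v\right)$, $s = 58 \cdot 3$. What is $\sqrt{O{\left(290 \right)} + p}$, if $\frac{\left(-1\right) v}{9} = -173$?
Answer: $\sqrt{690126} \approx 830.74$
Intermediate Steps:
$v = 1557$ ($v = \left(-9\right) \left(-173\right) = 1557$)
$s = 174$
$O{\left(w \right)} = 562077 + 361 w$ ($O{\left(w \right)} = \left(174 + 187\right) \left(w + 1557\right) = 361 \left(1557 + w\right) = 562077 + 361 w$)
$p = 23359$ ($p = 14 + 23345 = 23359$)
$\sqrt{O{\left(290 \right)} + p} = \sqrt{\left(562077 + 361 \cdot 290\right) + 23359} = \sqrt{\left(562077 + 104690\right) + 23359} = \sqrt{666767 + 23359} = \sqrt{690126}$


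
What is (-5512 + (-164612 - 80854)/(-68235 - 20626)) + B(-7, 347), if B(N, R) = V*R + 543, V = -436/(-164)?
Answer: -14732508960/3643301 ≈ -4043.7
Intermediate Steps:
V = 109/41 (V = -436*(-1/164) = 109/41 ≈ 2.6585)
B(N, R) = 543 + 109*R/41 (B(N, R) = 109*R/41 + 543 = 543 + 109*R/41)
(-5512 + (-164612 - 80854)/(-68235 - 20626)) + B(-7, 347) = (-5512 + (-164612 - 80854)/(-68235 - 20626)) + (543 + (109/41)*347) = (-5512 - 245466/(-88861)) + (543 + 37823/41) = (-5512 - 245466*(-1/88861)) + 60086/41 = (-5512 + 245466/88861) + 60086/41 = -489556366/88861 + 60086/41 = -14732508960/3643301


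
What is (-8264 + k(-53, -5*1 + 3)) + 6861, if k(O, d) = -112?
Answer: -1515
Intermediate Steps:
(-8264 + k(-53, -5*1 + 3)) + 6861 = (-8264 - 112) + 6861 = -8376 + 6861 = -1515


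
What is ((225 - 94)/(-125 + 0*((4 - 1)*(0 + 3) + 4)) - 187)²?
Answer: 552532036/15625 ≈ 35362.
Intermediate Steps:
((225 - 94)/(-125 + 0*((4 - 1)*(0 + 3) + 4)) - 187)² = (131/(-125 + 0*(3*3 + 4)) - 187)² = (131/(-125 + 0*(9 + 4)) - 187)² = (131/(-125 + 0*13) - 187)² = (131/(-125 + 0) - 187)² = (131/(-125) - 187)² = (131*(-1/125) - 187)² = (-131/125 - 187)² = (-23506/125)² = 552532036/15625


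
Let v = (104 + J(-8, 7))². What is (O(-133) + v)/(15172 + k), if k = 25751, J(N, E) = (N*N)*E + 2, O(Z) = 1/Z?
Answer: 13606609/1814253 ≈ 7.4998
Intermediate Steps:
J(N, E) = 2 + E*N² (J(N, E) = N²*E + 2 = E*N² + 2 = 2 + E*N²)
v = 306916 (v = (104 + (2 + 7*(-8)²))² = (104 + (2 + 7*64))² = (104 + (2 + 448))² = (104 + 450)² = 554² = 306916)
(O(-133) + v)/(15172 + k) = (1/(-133) + 306916)/(15172 + 25751) = (-1/133 + 306916)/40923 = (40819827/133)*(1/40923) = 13606609/1814253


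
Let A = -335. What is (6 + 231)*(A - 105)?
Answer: -104280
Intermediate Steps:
(6 + 231)*(A - 105) = (6 + 231)*(-335 - 105) = 237*(-440) = -104280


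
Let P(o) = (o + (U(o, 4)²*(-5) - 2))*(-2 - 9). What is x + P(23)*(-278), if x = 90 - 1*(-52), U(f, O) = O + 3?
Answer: -684850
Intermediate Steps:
U(f, O) = 3 + O
x = 142 (x = 90 + 52 = 142)
P(o) = 2717 - 11*o (P(o) = (o + ((3 + 4)²*(-5) - 2))*(-2 - 9) = (o + (7²*(-5) - 2))*(-11) = (o + (49*(-5) - 2))*(-11) = (o + (-245 - 2))*(-11) = (o - 247)*(-11) = (-247 + o)*(-11) = 2717 - 11*o)
x + P(23)*(-278) = 142 + (2717 - 11*23)*(-278) = 142 + (2717 - 253)*(-278) = 142 + 2464*(-278) = 142 - 684992 = -684850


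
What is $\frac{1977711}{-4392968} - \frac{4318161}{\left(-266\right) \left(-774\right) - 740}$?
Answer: $- \frac{1210953664827}{56324439212} \approx -21.5$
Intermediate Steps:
$\frac{1977711}{-4392968} - \frac{4318161}{\left(-266\right) \left(-774\right) - 740} = 1977711 \left(- \frac{1}{4392968}\right) - \frac{4318161}{205884 - 740} = - \frac{1977711}{4392968} - \frac{4318161}{205144} = - \frac{1210953664827}{56324439212}$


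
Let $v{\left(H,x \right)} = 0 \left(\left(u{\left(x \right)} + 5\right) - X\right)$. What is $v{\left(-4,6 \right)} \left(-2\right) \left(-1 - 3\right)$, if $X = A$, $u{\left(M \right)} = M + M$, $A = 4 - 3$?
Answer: $0$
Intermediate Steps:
$A = 1$ ($A = 4 - 3 = 1$)
$u{\left(M \right)} = 2 M$
$X = 1$
$v{\left(H,x \right)} = 0$ ($v{\left(H,x \right)} = 0 \left(\left(2 x + 5\right) - 1\right) = 0 \left(\left(5 + 2 x\right) - 1\right) = 0 \left(4 + 2 x\right) = 0$)
$v{\left(-4,6 \right)} \left(-2\right) \left(-1 - 3\right) = 0 \left(-2\right) \left(-1 - 3\right) = 0 \left(-1 - 3\right) = 0 \left(-4\right) = 0$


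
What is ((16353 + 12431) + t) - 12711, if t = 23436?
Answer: 39509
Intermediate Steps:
((16353 + 12431) + t) - 12711 = ((16353 + 12431) + 23436) - 12711 = (28784 + 23436) - 12711 = 52220 - 12711 = 39509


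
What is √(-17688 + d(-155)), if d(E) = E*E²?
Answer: I*√3741563 ≈ 1934.3*I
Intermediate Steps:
d(E) = E³
√(-17688 + d(-155)) = √(-17688 + (-155)³) = √(-17688 - 3723875) = √(-3741563) = I*√3741563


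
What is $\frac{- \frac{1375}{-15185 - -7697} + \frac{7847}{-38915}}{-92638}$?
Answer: $\frac{5250211}{26994298181760} \approx 1.9449 \cdot 10^{-7}$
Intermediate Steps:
$\frac{- \frac{1375}{-15185 - -7697} + \frac{7847}{-38915}}{-92638} = \left(- \frac{1375}{-15185 + 7697} + 7847 \left(- \frac{1}{38915}\right)\right) \left(- \frac{1}{92638}\right) = \left(- \frac{1375}{-7488} - \frac{7847}{38915}\right) \left(- \frac{1}{92638}\right) = \left(\left(-1375\right) \left(- \frac{1}{7488}\right) - \frac{7847}{38915}\right) \left(- \frac{1}{92638}\right) = \left(\frac{1375}{7488} - \frac{7847}{38915}\right) \left(- \frac{1}{92638}\right) = \left(- \frac{5250211}{291395520}\right) \left(- \frac{1}{92638}\right) = \frac{5250211}{26994298181760}$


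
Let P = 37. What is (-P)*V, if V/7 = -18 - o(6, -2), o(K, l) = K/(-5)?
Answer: 21756/5 ≈ 4351.2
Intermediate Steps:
o(K, l) = -K/5 (o(K, l) = K*(-1/5) = -K/5)
V = -588/5 (V = 7*(-18 - (-1)*6/5) = 7*(-18 - 1*(-6/5)) = 7*(-18 + 6/5) = 7*(-84/5) = -588/5 ≈ -117.60)
(-P)*V = -1*37*(-588/5) = -37*(-588/5) = 21756/5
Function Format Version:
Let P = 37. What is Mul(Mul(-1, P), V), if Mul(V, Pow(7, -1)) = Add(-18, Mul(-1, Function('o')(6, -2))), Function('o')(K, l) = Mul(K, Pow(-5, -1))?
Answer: Rational(21756, 5) ≈ 4351.2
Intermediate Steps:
Function('o')(K, l) = Mul(Rational(-1, 5), K) (Function('o')(K, l) = Mul(K, Rational(-1, 5)) = Mul(Rational(-1, 5), K))
V = Rational(-588, 5) (V = Mul(7, Add(-18, Mul(-1, Mul(Rational(-1, 5), 6)))) = Mul(7, Add(-18, Mul(-1, Rational(-6, 5)))) = Mul(7, Add(-18, Rational(6, 5))) = Mul(7, Rational(-84, 5)) = Rational(-588, 5) ≈ -117.60)
Mul(Mul(-1, P), V) = Mul(Mul(-1, 37), Rational(-588, 5)) = Mul(-37, Rational(-588, 5)) = Rational(21756, 5)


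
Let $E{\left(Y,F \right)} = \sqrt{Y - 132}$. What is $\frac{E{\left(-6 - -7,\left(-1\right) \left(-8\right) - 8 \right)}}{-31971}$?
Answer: $- \frac{i \sqrt{131}}{31971} \approx - 0.000358 i$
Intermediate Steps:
$E{\left(Y,F \right)} = \sqrt{-132 + Y}$
$\frac{E{\left(-6 - -7,\left(-1\right) \left(-8\right) - 8 \right)}}{-31971} = \frac{\sqrt{-132 - -1}}{-31971} = \sqrt{-132 + \left(-6 + 7\right)} \left(- \frac{1}{31971}\right) = \sqrt{-132 + 1} \left(- \frac{1}{31971}\right) = \sqrt{-131} \left(- \frac{1}{31971}\right) = i \sqrt{131} \left(- \frac{1}{31971}\right) = - \frac{i \sqrt{131}}{31971}$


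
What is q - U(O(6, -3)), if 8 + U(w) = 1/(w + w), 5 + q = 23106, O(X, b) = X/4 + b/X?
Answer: 46217/2 ≈ 23109.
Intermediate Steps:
O(X, b) = X/4 + b/X (O(X, b) = X*(¼) + b/X = X/4 + b/X)
q = 23101 (q = -5 + 23106 = 23101)
U(w) = -8 + 1/(2*w) (U(w) = -8 + 1/(w + w) = -8 + 1/(2*w))
q - U(O(6, -3)) = 23101 - (-8 + 1/(2*((¼)*6 - 3/6))) = 23101 - (-8 + 1/(2*(3/2 - 3*⅙))) = 23101 - (-8 + 1/(2*(3/2 - ½))) = 23101 - (-8 + (½)/1) = 23101 - (-8 + (½)*1) = 23101 - (-8 + ½) = 23101 - 1*(-15/2) = 23101 + 15/2 = 46217/2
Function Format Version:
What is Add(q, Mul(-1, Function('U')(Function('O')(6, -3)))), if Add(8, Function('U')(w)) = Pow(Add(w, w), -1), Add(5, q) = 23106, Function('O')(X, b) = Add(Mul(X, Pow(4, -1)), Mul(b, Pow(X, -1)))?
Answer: Rational(46217, 2) ≈ 23109.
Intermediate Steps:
Function('O')(X, b) = Add(Mul(Rational(1, 4), X), Mul(b, Pow(X, -1))) (Function('O')(X, b) = Add(Mul(X, Rational(1, 4)), Mul(b, Pow(X, -1))) = Add(Mul(Rational(1, 4), X), Mul(b, Pow(X, -1))))
q = 23101 (q = Add(-5, 23106) = 23101)
Function('U')(w) = Add(-8, Mul(Rational(1, 2), Pow(w, -1))) (Function('U')(w) = Add(-8, Pow(Add(w, w), -1)) = Add(-8, Pow(Mul(2, w), -1)) = Add(-8, Mul(Rational(1, 2), Pow(w, -1))))
Add(q, Mul(-1, Function('U')(Function('O')(6, -3)))) = Add(23101, Mul(-1, Add(-8, Mul(Rational(1, 2), Pow(Add(Mul(Rational(1, 4), 6), Mul(-3, Pow(6, -1))), -1))))) = Add(23101, Mul(-1, Add(-8, Mul(Rational(1, 2), Pow(Add(Rational(3, 2), Mul(-3, Rational(1, 6))), -1))))) = Add(23101, Mul(-1, Add(-8, Mul(Rational(1, 2), Pow(Add(Rational(3, 2), Rational(-1, 2)), -1))))) = Add(23101, Mul(-1, Add(-8, Mul(Rational(1, 2), Pow(1, -1))))) = Add(23101, Mul(-1, Add(-8, Mul(Rational(1, 2), 1)))) = Add(23101, Mul(-1, Add(-8, Rational(1, 2)))) = Add(23101, Mul(-1, Rational(-15, 2))) = Add(23101, Rational(15, 2)) = Rational(46217, 2)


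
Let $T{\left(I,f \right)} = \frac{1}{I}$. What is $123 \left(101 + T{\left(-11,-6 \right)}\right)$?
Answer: $\frac{136530}{11} \approx 12412.0$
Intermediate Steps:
$123 \left(101 + T{\left(-11,-6 \right)}\right) = 123 \left(101 + \frac{1}{-11}\right) = 123 \left(101 - \frac{1}{11}\right) = 123 \cdot \frac{1110}{11} = \frac{136530}{11}$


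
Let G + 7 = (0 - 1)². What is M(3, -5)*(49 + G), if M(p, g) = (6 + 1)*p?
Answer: 903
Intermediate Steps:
M(p, g) = 7*p
G = -6 (G = -7 + (0 - 1)² = -7 + (-1)² = -7 + 1 = -6)
M(3, -5)*(49 + G) = (7*3)*(49 - 6) = 21*43 = 903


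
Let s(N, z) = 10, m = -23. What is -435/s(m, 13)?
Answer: -87/2 ≈ -43.500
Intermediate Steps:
-435/s(m, 13) = -435/10 = -435*⅒ = -87/2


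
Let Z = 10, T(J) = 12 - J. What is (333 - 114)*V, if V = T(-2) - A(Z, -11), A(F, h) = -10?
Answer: 5256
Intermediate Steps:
V = 24 (V = (12 - 1*(-2)) - 1*(-10) = (12 + 2) + 10 = 14 + 10 = 24)
(333 - 114)*V = (333 - 114)*24 = 219*24 = 5256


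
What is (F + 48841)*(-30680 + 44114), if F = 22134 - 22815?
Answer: 646981440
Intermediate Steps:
F = -681
(F + 48841)*(-30680 + 44114) = (-681 + 48841)*(-30680 + 44114) = 48160*13434 = 646981440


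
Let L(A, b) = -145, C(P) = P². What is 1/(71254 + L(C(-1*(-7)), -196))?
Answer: 1/71109 ≈ 1.4063e-5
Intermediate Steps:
1/(71254 + L(C(-1*(-7)), -196)) = 1/(71254 - 145) = 1/71109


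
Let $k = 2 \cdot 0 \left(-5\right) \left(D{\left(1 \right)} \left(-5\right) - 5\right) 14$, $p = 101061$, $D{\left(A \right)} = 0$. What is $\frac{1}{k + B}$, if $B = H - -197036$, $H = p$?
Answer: $\frac{1}{298097} \approx 3.3546 \cdot 10^{-6}$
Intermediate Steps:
$H = 101061$
$B = 298097$ ($B = 101061 - -197036 = 101061 + 197036 = 298097$)
$k = 0$ ($k = 2 \cdot 0 \left(-5\right) \left(0 \left(-5\right) - 5\right) 14 = 0 \left(-5\right) \left(0 - 5\right) 14 = 0 \left(-5\right) 14 = 0 \cdot 14 = 0$)
$\frac{1}{k + B} = \frac{1}{0 + 298097} = \frac{1}{298097}$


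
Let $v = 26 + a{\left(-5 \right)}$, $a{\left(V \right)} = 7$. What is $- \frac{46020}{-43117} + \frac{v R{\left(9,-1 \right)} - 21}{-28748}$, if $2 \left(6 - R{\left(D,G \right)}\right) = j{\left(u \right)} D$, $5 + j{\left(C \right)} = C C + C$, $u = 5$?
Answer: $\frac{2950846227}{2479055032} \approx 1.1903$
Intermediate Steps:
$v = 33$ ($v = 26 + 7 = 33$)
$j{\left(C \right)} = -5 + C + C^{2}$ ($j{\left(C \right)} = -5 + \left(C C + C\right) = -5 + \left(C^{2} + C\right) = -5 + \left(C + C^{2}\right) = -5 + C + C^{2}$)
$R{\left(D,G \right)} = 6 - \frac{25 D}{2}$ ($R{\left(D,G \right)} = 6 - \frac{\left(-5 + 5 + 5^{2}\right) D}{2} = 6 - \frac{\left(-5 + 5 + 25\right) D}{2} = 6 - \frac{25 D}{2}$)
$- \frac{46020}{-43117} + \frac{v R{\left(9,-1 \right)} - 21}{-28748} = - \frac{46020}{-43117} + \frac{33 \left(6 - \frac{225}{2}\right) - 21}{-28748} = \left(-46020\right) \left(- \frac{1}{43117}\right) + \left(33 \left(6 - \frac{225}{2}\right) - 21\right) \left(- \frac{1}{28748}\right) = \frac{46020}{43117} + \left(33 \left(- \frac{213}{2}\right) - 21\right) \left(- \frac{1}{28748}\right) = \frac{46020}{43117} + \left(- \frac{7029}{2} - 21\right) \left(- \frac{1}{28748}\right) = \frac{46020}{43117} - - \frac{7071}{57496} = \frac{46020}{43117} + \frac{7071}{57496} = \frac{2950846227}{2479055032}$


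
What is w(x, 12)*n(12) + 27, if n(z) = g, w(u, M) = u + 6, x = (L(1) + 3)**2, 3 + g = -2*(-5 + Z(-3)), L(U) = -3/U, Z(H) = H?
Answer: 105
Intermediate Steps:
g = 13 (g = -3 - 2*(-5 - 3) = -3 - 2*(-8) = -3 + 16 = 13)
x = 0 (x = (-3/1 + 3)**2 = (-3*1 + 3)**2 = (-3 + 3)**2 = 0**2 = 0)
w(u, M) = 6 + u
n(z) = 13
w(x, 12)*n(12) + 27 = (6 + 0)*13 + 27 = 6*13 + 27 = 78 + 27 = 105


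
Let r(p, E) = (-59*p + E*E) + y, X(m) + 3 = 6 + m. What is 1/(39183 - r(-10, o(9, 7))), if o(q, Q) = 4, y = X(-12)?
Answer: 1/38586 ≈ 2.5916e-5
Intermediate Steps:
X(m) = 3 + m (X(m) = -3 + (6 + m) = 3 + m)
y = -9 (y = 3 - 12 = -9)
r(p, E) = -9 + E**2 - 59*p (r(p, E) = (-59*p + E*E) - 9 = (-59*p + E**2) - 9 = (E**2 - 59*p) - 9 = -9 + E**2 - 59*p)
1/(39183 - r(-10, o(9, 7))) = 1/(39183 - (-9 + 4**2 - 59*(-10))) = 1/(39183 - (-9 + 16 + 590)) = 1/(39183 - 1*597) = 1/(39183 - 597) = 1/38586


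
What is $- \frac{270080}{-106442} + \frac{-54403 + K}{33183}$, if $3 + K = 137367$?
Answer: $\frac{8896299701}{1766032443} \approx 5.0375$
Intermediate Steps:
$K = 137364$ ($K = -3 + 137367 = 137364$)
$- \frac{270080}{-106442} + \frac{-54403 + K}{33183} = - \frac{270080}{-106442} + \frac{-54403 + 137364}{33183} = \left(-270080\right) \left(- \frac{1}{106442}\right) + 82961 \cdot \frac{1}{33183} = \frac{135040}{53221} + \frac{82961}{33183} = \frac{8896299701}{1766032443}$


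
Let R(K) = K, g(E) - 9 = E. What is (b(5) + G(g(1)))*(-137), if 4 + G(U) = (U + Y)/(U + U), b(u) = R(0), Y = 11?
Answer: 8083/20 ≈ 404.15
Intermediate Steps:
g(E) = 9 + E
b(u) = 0
G(U) = -4 + (11 + U)/(2*U) (G(U) = -4 + (U + 11)/(U + U) = -4 + (11 + U)/((2*U)) = -4 + (11 + U)*(1/(2*U)) = -4 + (11 + U)/(2*U))
(b(5) + G(g(1)))*(-137) = (0 + (11 - 7*(9 + 1))/(2*(9 + 1)))*(-137) = (0 + (½)*(11 - 7*10)/10)*(-137) = (0 + (½)*(⅒)*(11 - 70))*(-137) = (0 + (½)*(⅒)*(-59))*(-137) = (0 - 59/20)*(-137) = -59/20*(-137) = 8083/20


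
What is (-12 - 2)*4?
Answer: -56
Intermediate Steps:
(-12 - 2)*4 = -14*4 = -56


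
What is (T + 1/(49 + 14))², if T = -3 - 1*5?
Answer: 253009/3969 ≈ 63.746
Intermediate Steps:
T = -8 (T = -3 - 5 = -8)
(T + 1/(49 + 14))² = (-8 + 1/(49 + 14))² = (-8 + 1/63)² = (-503/63)² = 253009/3969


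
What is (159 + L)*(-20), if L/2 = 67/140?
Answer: -22394/7 ≈ -3199.1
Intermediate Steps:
L = 67/70 (L = 2*(67/140) = 67/70 ≈ 0.95714)
(159 + L)*(-20) = (159 + 67/70)*(-20) = (11197/70)*(-20) = -22394/7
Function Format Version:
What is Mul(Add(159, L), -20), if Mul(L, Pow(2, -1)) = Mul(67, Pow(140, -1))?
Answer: Rational(-22394, 7) ≈ -3199.1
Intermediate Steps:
L = Rational(67, 70) (L = Mul(2, Mul(67, Pow(140, -1))) = Mul(2, Mul(67, Rational(1, 140))) = Mul(2, Rational(67, 140)) = Rational(67, 70) ≈ 0.95714)
Mul(Add(159, L), -20) = Mul(Add(159, Rational(67, 70)), -20) = Mul(Rational(11197, 70), -20) = Rational(-22394, 7)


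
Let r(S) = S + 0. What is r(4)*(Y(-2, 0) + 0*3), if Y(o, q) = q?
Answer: 0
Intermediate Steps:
r(S) = S
r(4)*(Y(-2, 0) + 0*3) = 4*(0 + 0*3) = 4*(0 + 0) = 4*0 = 0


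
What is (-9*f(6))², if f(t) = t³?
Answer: 3779136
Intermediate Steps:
(-9*f(6))² = (-9*6³)² = (-9*216)² = (-1944)² = 3779136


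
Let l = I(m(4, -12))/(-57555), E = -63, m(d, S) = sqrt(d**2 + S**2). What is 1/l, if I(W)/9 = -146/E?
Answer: -402885/146 ≈ -2759.5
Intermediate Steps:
m(d, S) = sqrt(S**2 + d**2)
I(W) = 146/7 (I(W) = 9*(-146/(-63)) = 9*(-146*(-1/63)) = 9*(146/63) = 146/7)
l = -146/402885 (l = (146/7)/(-57555) = (146/7)*(-1/57555) = -146/402885 ≈ -0.00036239)
1/l = 1/(-146/402885) = -402885/146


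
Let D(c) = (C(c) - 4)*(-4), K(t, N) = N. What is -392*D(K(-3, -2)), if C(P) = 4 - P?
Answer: 3136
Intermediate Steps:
D(c) = 4*c (D(c) = ((4 - c) - 4)*(-4) = -c*(-4) = 4*c)
-392*D(K(-3, -2)) = -1568*(-2) = -392*(-8) = 3136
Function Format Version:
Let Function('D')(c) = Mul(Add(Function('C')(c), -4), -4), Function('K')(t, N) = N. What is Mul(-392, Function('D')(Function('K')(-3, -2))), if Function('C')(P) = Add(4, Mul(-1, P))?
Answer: 3136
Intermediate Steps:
Function('D')(c) = Mul(4, c) (Function('D')(c) = Mul(Add(Add(4, Mul(-1, c)), -4), -4) = Mul(Mul(-1, c), -4) = Mul(4, c))
Mul(-392, Function('D')(Function('K')(-3, -2))) = Mul(-392, Mul(4, -2)) = Mul(-392, -8) = 3136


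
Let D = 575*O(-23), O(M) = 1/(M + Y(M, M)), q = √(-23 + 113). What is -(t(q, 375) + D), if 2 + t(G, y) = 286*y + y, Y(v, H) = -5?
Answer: -3012869/28 ≈ -1.0760e+5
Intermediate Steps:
q = 3*√10 (q = √90 = 3*√10 ≈ 9.4868)
O(M) = 1/(-5 + M) (O(M) = 1/(M - 5) = 1/(-5 + M))
t(G, y) = -2 + 287*y (t(G, y) = -2 + (286*y + y) = -2 + 287*y)
D = -575/28 (D = 575/(-5 - 23) = 575/(-28) = 575*(-1/28) = -575/28 ≈ -20.536)
-(t(q, 375) + D) = -((-2 + 287*375) - 575/28) = -((-2 + 107625) - 575/28) = -(107623 - 575/28) = -1*3012869/28 = -3012869/28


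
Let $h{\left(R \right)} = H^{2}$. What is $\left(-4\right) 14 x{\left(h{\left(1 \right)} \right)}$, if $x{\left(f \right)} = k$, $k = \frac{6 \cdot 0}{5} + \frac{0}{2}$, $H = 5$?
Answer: $0$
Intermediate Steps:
$h{\left(R \right)} = 25$ ($h{\left(R \right)} = 5^{2} = 25$)
$k = 0$ ($k = 0 \cdot \frac{1}{5} + 0 \cdot \frac{1}{2} = 0 + 0 = 0$)
$x{\left(f \right)} = 0$
$\left(-4\right) 14 x{\left(h{\left(1 \right)} \right)} = \left(-4\right) 14 \cdot 0 = \left(-56\right) 0 = 0$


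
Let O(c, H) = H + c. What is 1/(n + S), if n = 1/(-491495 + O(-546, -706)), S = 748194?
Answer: 492747/368670348917 ≈ 1.3366e-6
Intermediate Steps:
n = -1/492747 (n = 1/(-491495 + (-706 - 546)) = 1/(-491495 - 1252) = 1/(-492747) = -1/492747 ≈ -2.0294e-6)
1/(n + S) = 1/(-1/492747 + 748194) = 1/(368670348917/492747) = 492747/368670348917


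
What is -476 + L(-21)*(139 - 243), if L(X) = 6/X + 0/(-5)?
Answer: -3124/7 ≈ -446.29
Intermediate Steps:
L(X) = 6/X (L(X) = 6/X + 0*(-⅕) = 6/X + 0 = 6/X)
-476 + L(-21)*(139 - 243) = -476 + (6/(-21))*(139 - 243) = -476 + (6*(-1/21))*(-104) = -476 - 2/7*(-104) = -476 + 208/7 = -3124/7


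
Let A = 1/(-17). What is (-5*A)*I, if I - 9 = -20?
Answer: -55/17 ≈ -3.2353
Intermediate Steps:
I = -11 (I = 9 - 20 = -11)
A = -1/17 ≈ -0.058824
(-5*A)*I = -5*(-1/17)*(-11) = (5/17)*(-11) = -55/17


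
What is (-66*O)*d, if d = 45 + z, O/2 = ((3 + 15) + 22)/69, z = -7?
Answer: -66880/23 ≈ -2907.8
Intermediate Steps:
O = 80/69 (O = 2*(((3 + 15) + 22)/69) = 2*((18 + 22)*(1/69)) = 2*(40*(1/69)) = 2*(40/69) = 80/69 ≈ 1.1594)
d = 38 (d = 45 - 7 = 38)
(-66*O)*d = -66*80/69*38 = -1760/23*38 = -66880/23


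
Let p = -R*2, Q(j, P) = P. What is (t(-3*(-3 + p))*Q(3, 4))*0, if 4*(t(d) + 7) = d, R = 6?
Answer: 0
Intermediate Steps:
p = -12 (p = -1*6*2 = -6*2 = -12)
t(d) = -7 + d/4
(t(-3*(-3 + p))*Q(3, 4))*0 = ((-7 + (-3*(-3 - 12))/4)*4)*0 = ((-7 + (-3*(-15))/4)*4)*0 = ((-7 + (1/4)*45)*4)*0 = ((-7 + 45/4)*4)*0 = ((17/4)*4)*0 = 17*0 = 0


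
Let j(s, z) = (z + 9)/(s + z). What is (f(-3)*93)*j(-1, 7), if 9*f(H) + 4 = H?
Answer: -1736/9 ≈ -192.89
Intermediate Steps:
j(s, z) = (9 + z)/(s + z)
f(H) = -4/9 + H/9
(f(-3)*93)*j(-1, 7) = ((-4/9 + (⅑)*(-3))*93)*((9 + 7)/(-1 + 7)) = ((-4/9 - ⅓)*93)*(16/6) = (-7/9*93)*((⅙)*16) = -217/3*8/3 = -1736/9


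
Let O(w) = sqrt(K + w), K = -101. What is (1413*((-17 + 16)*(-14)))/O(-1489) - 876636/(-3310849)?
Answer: 876636/3310849 - 3297*I*sqrt(1590)/265 ≈ 0.26478 - 496.1*I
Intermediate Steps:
O(w) = sqrt(-101 + w)
(1413*((-17 + 16)*(-14)))/O(-1489) - 876636/(-3310849) = (1413*((-17 + 16)*(-14)))/(sqrt(-101 - 1489)) - 876636/(-3310849) = (1413*(-1*(-14)))/(sqrt(-1590)) - 876636*(-1/3310849) = (1413*14)/((I*sqrt(1590))) + 876636/3310849 = 19782*(-I*sqrt(1590)/1590) + 876636/3310849 = -3297*I*sqrt(1590)/265 + 876636/3310849 = 876636/3310849 - 3297*I*sqrt(1590)/265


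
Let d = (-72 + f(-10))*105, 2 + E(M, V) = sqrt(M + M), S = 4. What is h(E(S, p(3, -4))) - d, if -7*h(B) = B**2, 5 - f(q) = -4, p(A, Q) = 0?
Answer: 46293/7 + 8*sqrt(2)/7 ≈ 6614.9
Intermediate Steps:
E(M, V) = -2 + sqrt(2)*sqrt(M) (E(M, V) = -2 + sqrt(M + M) = -2 + sqrt(2*M) = -2 + sqrt(2)*sqrt(M))
f(q) = 9 (f(q) = 5 - 1*(-4) = 5 + 4 = 9)
h(B) = -B**2/7
d = -6615 (d = (-72 + 9)*105 = -63*105 = -6615)
h(E(S, p(3, -4))) - d = -(-2 + sqrt(2)*sqrt(4))**2/7 - 1*(-6615) = -(-2 + sqrt(2)*2)**2/7 + 6615 = -(-2 + 2*sqrt(2))**2/7 + 6615 = 6615 - (-2 + 2*sqrt(2))**2/7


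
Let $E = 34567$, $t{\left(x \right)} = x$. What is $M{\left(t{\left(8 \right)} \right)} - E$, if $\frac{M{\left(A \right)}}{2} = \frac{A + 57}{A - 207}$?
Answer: $- \frac{6878963}{199} \approx -34568.0$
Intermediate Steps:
$M{\left(A \right)} = \frac{2 \left(57 + A\right)}{-207 + A}$ ($M{\left(A \right)} = 2 \frac{A + 57}{A - 207} = 2 \frac{57 + A}{-207 + A} = \frac{2 \left(57 + A\right)}{-207 + A}$)
$M{\left(t{\left(8 \right)} \right)} - E = \frac{2 \left(57 + 8\right)}{-207 + 8} - 34567 = 2 \frac{1}{-199} \cdot 65 - 34567 = 2 \left(- \frac{1}{199}\right) 65 - 34567 = - \frac{130}{199} - 34567 = - \frac{6878963}{199}$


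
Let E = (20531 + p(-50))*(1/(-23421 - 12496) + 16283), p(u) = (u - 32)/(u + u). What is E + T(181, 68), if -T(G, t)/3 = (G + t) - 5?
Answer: 60038658307521/179585 ≈ 3.3432e+8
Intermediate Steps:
T(G, t) = 15 - 3*G - 3*t (T(G, t) = -3*((G + t) - 5) = -3*(-5 + G + t) = 15 - 3*G - 3*t)
p(u) = (-32 + u)/(2*u) (p(u) = (-32 + u)/((2*u)) = (-32 + u)*(1/(2*u)) = (-32 + u)/(2*u))
E = 60038789763741/179585 (E = (20531 + (½)*(-32 - 50)/(-50))*(1/(-23421 - 12496) + 16283) = (20531 + (½)*(-1/50)*(-82))*(1/(-35917) + 16283) = (20531 + 41/50)*(-1/35917 + 16283) = (1026591/50)*(584836510/35917) = 60038789763741/179585 ≈ 3.3432e+8)
E + T(181, 68) = 60038789763741/179585 + (15 - 3*181 - 3*68) = 60038789763741/179585 + (15 - 543 - 204) = 60038789763741/179585 - 732 = 60038658307521/179585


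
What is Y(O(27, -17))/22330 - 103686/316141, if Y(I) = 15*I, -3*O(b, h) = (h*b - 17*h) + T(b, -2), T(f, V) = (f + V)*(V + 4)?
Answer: -30366054/100848979 ≈ -0.30110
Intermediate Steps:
T(f, V) = (4 + V)*(V + f) (T(f, V) = (V + f)*(4 + V) = (4 + V)*(V + f))
O(b, h) = 4/3 - 2*b/3 + 17*h/3 - b*h/3 (O(b, h) = -((h*b - 17*h) + ((-2)² + 4*(-2) + 4*b - 2*b))/3 = -((b*h - 17*h) + (4 - 8 + 4*b - 2*b))/3 = -((-17*h + b*h) + (-4 + 2*b))/3 = -(-4 - 17*h + 2*b + b*h)/3 = 4/3 - 2*b/3 + 17*h/3 - b*h/3)
Y(O(27, -17))/22330 - 103686/316141 = (15*(4/3 - ⅔*27 + (17/3)*(-17) - ⅓*27*(-17)))/22330 - 103686/316141 = (15*(4/3 - 18 - 289/3 + 153))*(1/22330) - 103686*1/316141 = (15*40)*(1/22330) - 103686/316141 = 600*(1/22330) - 103686/316141 = 60/2233 - 103686/316141 = -30366054/100848979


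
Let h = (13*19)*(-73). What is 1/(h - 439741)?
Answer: -1/457772 ≈ -2.1845e-6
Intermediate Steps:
h = -18031 (h = 247*(-73) = -18031)
1/(h - 439741) = 1/(-18031 - 439741) = 1/(-457772) = -1/457772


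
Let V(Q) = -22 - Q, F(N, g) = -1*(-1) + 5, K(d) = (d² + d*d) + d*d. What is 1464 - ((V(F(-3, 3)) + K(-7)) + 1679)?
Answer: -334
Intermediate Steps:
K(d) = 3*d² (K(d) = (d² + d²) + d² = 2*d² + d² = 3*d²)
F(N, g) = 6 (F(N, g) = 1 + 5 = 6)
1464 - ((V(F(-3, 3)) + K(-7)) + 1679) = 1464 - (((-22 - 1*6) + 3*(-7)²) + 1679) = 1464 - (((-22 - 6) + 3*49) + 1679) = 1464 - ((-28 + 147) + 1679) = 1464 - (119 + 1679) = 1464 - 1*1798 = 1464 - 1798 = -334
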